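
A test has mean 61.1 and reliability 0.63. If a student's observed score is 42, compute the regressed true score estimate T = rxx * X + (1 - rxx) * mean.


T_est = rxx * X + (1 - rxx) * mean
T_est = 0.63 * 42 + 0.37 * 61.1
T_est = 26.46 + 22.607
T_est = 49.067

49.067


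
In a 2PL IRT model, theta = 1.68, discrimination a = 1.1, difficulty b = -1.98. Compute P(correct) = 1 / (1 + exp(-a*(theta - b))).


a*(theta - b) = 1.1 * (1.68 - -1.98) = 4.026
exp(-4.026) = 0.0178
P = 1 / (1 + 0.0178)
P = 0.9825

0.9825


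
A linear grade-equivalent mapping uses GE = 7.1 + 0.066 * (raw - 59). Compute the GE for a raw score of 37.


raw - median = 37 - 59 = -22
slope * diff = 0.066 * -22 = -1.452
GE = 7.1 + -1.452
GE = 5.648

5.648


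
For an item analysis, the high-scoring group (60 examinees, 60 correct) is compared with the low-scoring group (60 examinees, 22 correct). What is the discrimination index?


p_upper = 60/60 = 1.0
p_lower = 22/60 = 0.3667
D = 1.0 - 0.3667 = 0.6333

0.6333


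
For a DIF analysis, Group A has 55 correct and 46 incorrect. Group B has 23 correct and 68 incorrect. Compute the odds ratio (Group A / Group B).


Odds_A = 55/46 = 1.1957
Odds_B = 23/68 = 0.3382
OR = Odds_A / Odds_B = 1.1957 / 0.3382
Exactly, OR = (55 * 68) / (46 * 23) = 3740 / 1058
OR = 3.535

3.535


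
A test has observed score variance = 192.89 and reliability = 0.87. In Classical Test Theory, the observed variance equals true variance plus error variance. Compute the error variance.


var_true = rxx * var_obs = 0.87 * 192.89 = 167.8143
var_error = var_obs - var_true
var_error = 192.89 - 167.8143
var_error = 25.0757

25.0757


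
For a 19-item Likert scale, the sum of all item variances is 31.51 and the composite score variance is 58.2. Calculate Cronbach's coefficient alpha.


alpha = (k/(k-1)) * (1 - sum(si^2)/s_total^2)
= (19/18) * (1 - 31.51/58.2)
alpha = 0.4841

0.4841


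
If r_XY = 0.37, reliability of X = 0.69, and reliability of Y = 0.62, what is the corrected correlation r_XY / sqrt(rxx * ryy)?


r_corrected = rxy / sqrt(rxx * ryy)
= 0.37 / sqrt(0.69 * 0.62)
= 0.37 / sqrt(0.4278)
= 0.37 / 0.654064
r_corrected = 0.5657

0.5657


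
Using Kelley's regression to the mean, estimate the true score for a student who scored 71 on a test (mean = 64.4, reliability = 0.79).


T_est = rxx * X + (1 - rxx) * mean
T_est = 0.79 * 71 + 0.21 * 64.4
T_est = 56.09 + 13.524
T_est = 69.614

69.614


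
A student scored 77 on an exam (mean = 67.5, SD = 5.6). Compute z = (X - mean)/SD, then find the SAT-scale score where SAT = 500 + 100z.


z = (X - mean) / SD = (77 - 67.5) / 5.6
z = 9.5 / 5.6
z = 1.6964
SAT-scale = SAT = 500 + 100z
Carry z at full precision (z = 9.5 / 5.6) into the conversion:
SAT-scale = 500 + 100 * (9.5 / 5.6) = 500 + 950 / 5.6
SAT-scale = 500 + 169.6429
SAT-scale = 669.6429

669.6429


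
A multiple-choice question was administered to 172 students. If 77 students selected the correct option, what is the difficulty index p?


Item difficulty p = number correct / total examinees
p = 77 / 172
p = 0.4477

0.4477


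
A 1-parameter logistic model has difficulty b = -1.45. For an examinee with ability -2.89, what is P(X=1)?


theta - b = -2.89 - -1.45 = -1.44
exp(-(theta - b)) = exp(1.44) = 4.2207
P = 1 / (1 + 4.2207)
P = 0.1915

0.1915


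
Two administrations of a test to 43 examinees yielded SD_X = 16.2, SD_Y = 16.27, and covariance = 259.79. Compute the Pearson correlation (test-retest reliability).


r = cov(X,Y) / (SD_X * SD_Y)
r = 259.79 / (16.2 * 16.27)
r = 259.79 / 263.574
r = 0.9856

0.9856


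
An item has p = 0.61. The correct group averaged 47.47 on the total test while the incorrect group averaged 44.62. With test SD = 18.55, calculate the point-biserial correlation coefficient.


q = 1 - p = 0.39
rpb = ((M1 - M0) / SD) * sqrt(p * q)
rpb = ((47.47 - 44.62) / 18.55) * sqrt(0.61 * 0.39)
rpb = 0.0749

0.0749


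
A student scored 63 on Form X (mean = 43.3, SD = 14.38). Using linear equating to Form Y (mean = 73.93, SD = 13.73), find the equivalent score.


slope = SD_Y / SD_X = 13.73 / 14.38 ~ 0.9548
intercept = mean_Y - slope * mean_X = 73.93 - (13.73 / 14.38) * 43.3 ~ 32.5872
Y = slope * X + intercept. To avoid rounding drift from the rounded slope/intercept, evaluate the equivalent form Y = mean_Y + SD_Y * (X - mean_X) / SD_X at full precision:
Y = 73.93 + 13.73 * (63 - 43.3) / 14.38
Y = 73.93 + 13.73 * 19.7 / 14.38
Y = 73.93 + 270.481 / 14.38
Y = 73.93 + 18.8095
Y = 92.7395

92.7395


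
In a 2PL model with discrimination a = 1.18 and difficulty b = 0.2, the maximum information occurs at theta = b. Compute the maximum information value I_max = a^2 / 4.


For 2PL, max info at theta = b = 0.2
I_max = a^2 / 4 = 1.18^2 / 4
= 1.3924 / 4
I_max = 0.3481

0.3481


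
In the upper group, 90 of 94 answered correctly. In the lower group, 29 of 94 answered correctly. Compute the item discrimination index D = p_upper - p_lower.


p_upper = 90/94 = 0.9574
p_lower = 29/94 = 0.3085
D = 0.9574 - 0.3085 = 0.6489

0.6489


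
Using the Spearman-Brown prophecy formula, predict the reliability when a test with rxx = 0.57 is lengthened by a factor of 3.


r_new = (n * rxx) / (1 + (n-1) * rxx)
r_new = (3 * 0.57) / (1 + 2 * 0.57)
r_new = 1.71 / 2.14
r_new = 0.7991

0.7991


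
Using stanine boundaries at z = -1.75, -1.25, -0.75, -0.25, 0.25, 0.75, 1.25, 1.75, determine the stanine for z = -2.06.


Stanine boundaries: [-1.75, -1.25, -0.75, -0.25, 0.25, 0.75, 1.25, 1.75]
z = -2.06
Check each boundary:
  z < -1.75
  z < -1.25
  z < -0.75
  z < -0.25
  z < 0.25
  z < 0.75
  z < 1.25
  z < 1.75
Highest qualifying boundary gives stanine = 1

1


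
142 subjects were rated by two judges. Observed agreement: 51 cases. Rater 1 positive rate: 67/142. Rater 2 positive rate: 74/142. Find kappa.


P_o = 51/142 = 0.359155
P_e = (67*74 + 75*68) / 20164 = 0.49881
kappa = (P_o - P_e) / (1 - P_e)
kappa = (0.359155 - 0.49881) / (1 - 0.49881)
kappa = -0.2786

-0.2786


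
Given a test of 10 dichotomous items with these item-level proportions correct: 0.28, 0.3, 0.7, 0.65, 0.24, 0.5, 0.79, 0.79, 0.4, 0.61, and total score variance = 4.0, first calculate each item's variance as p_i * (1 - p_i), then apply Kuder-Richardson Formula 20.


For each item, compute p_i * q_i:
  Item 1: 0.28 * 0.72 = 0.2016
  Item 2: 0.3 * 0.7 = 0.21
  Item 3: 0.7 * 0.3 = 0.21
  Item 4: 0.65 * 0.35 = 0.2275
  Item 5: 0.24 * 0.76 = 0.1824
  Item 6: 0.5 * 0.5 = 0.25
  Item 7: 0.79 * 0.21 = 0.1659
  Item 8: 0.79 * 0.21 = 0.1659
  Item 9: 0.4 * 0.6 = 0.24
  Item 10: 0.61 * 0.39 = 0.2379
Sum(p_i * q_i) = 0.2016 + 0.21 + 0.21 + 0.2275 + 0.1824 + 0.25 + 0.1659 + 0.1659 + 0.24 + 0.2379 = 2.0912
KR-20 = (k/(k-1)) * (1 - Sum(p_i*q_i) / Var_total)
= (10/9) * (1 - 2.0912/4.0)
= 1.1111 * 0.4772
KR-20 = 0.5302

0.5302


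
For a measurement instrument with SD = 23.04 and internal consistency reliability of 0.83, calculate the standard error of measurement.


SEM = SD * sqrt(1 - rxx)
SEM = 23.04 * sqrt(1 - 0.83)
SEM = 23.04 * sqrt(0.17) = 23.04 * 0.412311
SEM = 9.4996

9.4996


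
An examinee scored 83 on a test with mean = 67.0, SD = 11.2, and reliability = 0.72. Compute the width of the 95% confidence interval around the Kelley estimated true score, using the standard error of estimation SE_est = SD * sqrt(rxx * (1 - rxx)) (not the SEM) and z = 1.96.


True score estimate = 0.72*83 + 0.28*67.0 = 78.52
SE_est = SD * sqrt(rxx * (1 - rxx)) = 11.2 * sqrt(0.72 * 0.28) = 11.2 * sqrt(0.2016) = 5.028788
CI = T_est +/- z * SE_est, so width = 2 * z * SE_est = 2 * 1.96 * 5.028788
Width = 19.7128

19.7128


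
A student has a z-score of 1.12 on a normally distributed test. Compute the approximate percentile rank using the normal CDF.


CDF(z) = 0.5 * (1 + erf(z/sqrt(2)))
erf(0.792) = 0.7373
CDF = 0.8686
Percentile rank = 0.8686 * 100 = 86.86

86.86


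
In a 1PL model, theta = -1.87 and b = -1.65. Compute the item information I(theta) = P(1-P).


P = 1/(1+exp(-(-1.87--1.65))) = 0.4452
I = P*(1-P) = 0.4452 * 0.5548
I = 0.247

0.247


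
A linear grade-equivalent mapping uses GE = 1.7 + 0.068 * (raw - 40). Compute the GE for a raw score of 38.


raw - median = 38 - 40 = -2
slope * diff = 0.068 * -2 = -0.136
GE = 1.7 + -0.136
GE = 1.564

1.564


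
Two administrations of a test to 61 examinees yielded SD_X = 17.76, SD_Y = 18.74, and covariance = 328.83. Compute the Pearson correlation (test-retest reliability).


r = cov(X,Y) / (SD_X * SD_Y)
r = 328.83 / (17.76 * 18.74)
r = 328.83 / 332.8224
r = 0.988

0.988


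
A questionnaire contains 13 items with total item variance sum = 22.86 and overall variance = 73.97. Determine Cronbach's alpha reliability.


alpha = (k/(k-1)) * (1 - sum(si^2)/s_total^2)
= (13/12) * (1 - 22.86/73.97)
alpha = 0.7485

0.7485


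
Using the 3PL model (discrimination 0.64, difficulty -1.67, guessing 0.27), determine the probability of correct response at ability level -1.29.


logit = 0.64*(-1.29 - -1.67) = 0.2432
P* = 1/(1 + exp(-0.2432)) = 0.5605
P = 0.27 + (1 - 0.27) * 0.5605
P = 0.6792

0.6792


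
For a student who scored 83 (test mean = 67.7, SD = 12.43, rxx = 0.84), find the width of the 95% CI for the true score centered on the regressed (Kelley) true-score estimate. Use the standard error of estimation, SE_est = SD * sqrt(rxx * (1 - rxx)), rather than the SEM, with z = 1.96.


True score estimate = 0.84*83 + 0.16*67.7 = 80.552
SE_est = SD * sqrt(rxx * (1 - rxx)) = 12.43 * sqrt(0.84 * 0.16) = 12.43 * sqrt(0.1344) = 4.556913
CI = T_est +/- z * SE_est, so width = 2 * z * SE_est = 2 * 1.96 * 4.556913
Width = 17.8631

17.8631


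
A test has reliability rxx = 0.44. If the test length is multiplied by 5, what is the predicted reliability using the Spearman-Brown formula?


r_new = (n * rxx) / (1 + (n-1) * rxx)
r_new = (5 * 0.44) / (1 + 4 * 0.44)
r_new = 2.2 / 2.76
r_new = 0.7971

0.7971


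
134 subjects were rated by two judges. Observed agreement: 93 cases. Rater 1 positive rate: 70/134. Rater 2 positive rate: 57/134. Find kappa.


P_o = 93/134 = 0.69403
P_e = (70*57 + 64*77) / 17956 = 0.496658
kappa = (P_o - P_e) / (1 - P_e)
kappa = (0.69403 - 0.496658) / (1 - 0.496658)
kappa = 0.3921

0.3921


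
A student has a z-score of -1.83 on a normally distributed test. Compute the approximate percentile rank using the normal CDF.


CDF(z) = 0.5 * (1 + erf(z/sqrt(2)))
erf(-1.294) = -0.9328
CDF = 0.0336
Percentile rank = 0.0336 * 100 = 3.36

3.36


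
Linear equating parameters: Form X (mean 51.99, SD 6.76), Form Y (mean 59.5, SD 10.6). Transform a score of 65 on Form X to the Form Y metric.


slope = SD_Y / SD_X = 10.6 / 6.76 ~ 1.568
intercept = mean_Y - slope * mean_X = 59.5 - (10.6 / 6.76) * 51.99 ~ -22.0228
Y = slope * X + intercept. To avoid rounding drift from the rounded slope/intercept, evaluate the equivalent form Y = mean_Y + SD_Y * (X - mean_X) / SD_X at full precision:
Y = 59.5 + 10.6 * (65 - 51.99) / 6.76
Y = 59.5 + 10.6 * 13.01 / 6.76
Y = 59.5 + 137.906 / 6.76
Y = 59.5 + 20.4003
Y = 79.9003

79.9003


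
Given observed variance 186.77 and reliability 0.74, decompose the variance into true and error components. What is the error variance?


var_true = rxx * var_obs = 0.74 * 186.77 = 138.2098
var_error = var_obs - var_true
var_error = 186.77 - 138.2098
var_error = 48.5602

48.5602


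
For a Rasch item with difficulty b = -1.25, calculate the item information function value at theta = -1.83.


P = 1/(1+exp(-(-1.83--1.25))) = 0.3589
I = P*(1-P) = 0.3589 * 0.6411
I = 0.2301

0.2301


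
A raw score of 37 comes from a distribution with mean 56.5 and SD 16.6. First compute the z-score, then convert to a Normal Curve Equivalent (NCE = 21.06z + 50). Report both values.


z = (X - mean) / SD = (37 - 56.5) / 16.6
z = -19.5 / 16.6
z = -1.1747
NCE = NCE = 21.06z + 50
Carry z at full precision (z = -19.5 / 16.6) into the conversion:
NCE = 21.06 * (-19.5 / 16.6) + 50 = -410.67 / 16.6 + 50
NCE = -24.7392 + 50
NCE = 25.2608

25.2608


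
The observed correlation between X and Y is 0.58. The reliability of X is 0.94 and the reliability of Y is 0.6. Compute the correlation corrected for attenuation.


r_corrected = rxy / sqrt(rxx * ryy)
= 0.58 / sqrt(0.94 * 0.6)
= 0.58 / sqrt(0.564)
= 0.58 / 0.750999
r_corrected = 0.7723

0.7723


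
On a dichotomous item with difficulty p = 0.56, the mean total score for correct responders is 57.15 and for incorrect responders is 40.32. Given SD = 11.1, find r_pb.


q = 1 - p = 0.44
rpb = ((M1 - M0) / SD) * sqrt(p * q)
rpb = ((57.15 - 40.32) / 11.1) * sqrt(0.56 * 0.44)
rpb = 0.7526

0.7526


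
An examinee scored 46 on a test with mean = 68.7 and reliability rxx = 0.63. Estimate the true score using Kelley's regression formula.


T_est = rxx * X + (1 - rxx) * mean
T_est = 0.63 * 46 + 0.37 * 68.7
T_est = 28.98 + 25.419
T_est = 54.399

54.399


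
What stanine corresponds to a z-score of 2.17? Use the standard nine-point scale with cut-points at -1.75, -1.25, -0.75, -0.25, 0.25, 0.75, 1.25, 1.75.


Stanine boundaries: [-1.75, -1.25, -0.75, -0.25, 0.25, 0.75, 1.25, 1.75]
z = 2.17
Check each boundary:
  z >= -1.75 -> could be stanine 2
  z >= -1.25 -> could be stanine 3
  z >= -0.75 -> could be stanine 4
  z >= -0.25 -> could be stanine 5
  z >= 0.25 -> could be stanine 6
  z >= 0.75 -> could be stanine 7
  z >= 1.25 -> could be stanine 8
  z >= 1.75 -> could be stanine 9
Highest qualifying boundary gives stanine = 9

9


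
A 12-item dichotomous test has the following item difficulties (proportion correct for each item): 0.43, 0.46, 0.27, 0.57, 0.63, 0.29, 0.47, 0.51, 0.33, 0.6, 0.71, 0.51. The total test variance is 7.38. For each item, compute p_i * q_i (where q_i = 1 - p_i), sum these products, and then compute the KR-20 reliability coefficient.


For each item, compute p_i * q_i:
  Item 1: 0.43 * 0.57 = 0.2451
  Item 2: 0.46 * 0.54 = 0.2484
  Item 3: 0.27 * 0.73 = 0.1971
  Item 4: 0.57 * 0.43 = 0.2451
  Item 5: 0.63 * 0.37 = 0.2331
  Item 6: 0.29 * 0.71 = 0.2059
  Item 7: 0.47 * 0.53 = 0.2491
  Item 8: 0.51 * 0.49 = 0.2499
  Item 9: 0.33 * 0.67 = 0.2211
  Item 10: 0.6 * 0.4 = 0.24
  Item 11: 0.71 * 0.29 = 0.2059
  Item 12: 0.51 * 0.49 = 0.2499
Sum(p_i * q_i) = 0.2451 + 0.2484 + 0.1971 + 0.2451 + 0.2331 + 0.2059 + 0.2491 + 0.2499 + 0.2211 + 0.24 + 0.2059 + 0.2499 = 2.7906
KR-20 = (k/(k-1)) * (1 - Sum(p_i*q_i) / Var_total)
= (12/11) * (1 - 2.7906/7.38)
= 1.0909 * 0.6219
KR-20 = 0.6784

0.6784


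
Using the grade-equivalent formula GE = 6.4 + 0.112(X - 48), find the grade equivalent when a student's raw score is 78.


raw - median = 78 - 48 = 30
slope * diff = 0.112 * 30 = 3.36
GE = 6.4 + 3.36
GE = 9.76

9.76


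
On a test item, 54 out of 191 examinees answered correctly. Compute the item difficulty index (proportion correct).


Item difficulty p = number correct / total examinees
p = 54 / 191
p = 0.2827

0.2827


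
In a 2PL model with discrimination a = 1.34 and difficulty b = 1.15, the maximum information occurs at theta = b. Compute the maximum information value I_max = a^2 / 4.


For 2PL, max info at theta = b = 1.15
I_max = a^2 / 4 = 1.34^2 / 4
= 1.7956 / 4
I_max = 0.4489

0.4489


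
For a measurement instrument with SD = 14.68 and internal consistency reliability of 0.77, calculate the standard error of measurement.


SEM = SD * sqrt(1 - rxx)
SEM = 14.68 * sqrt(1 - 0.77)
SEM = 14.68 * sqrt(0.23) = 14.68 * 0.479583
SEM = 7.0403

7.0403


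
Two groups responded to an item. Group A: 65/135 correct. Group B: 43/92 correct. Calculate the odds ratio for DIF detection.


Odds_A = 65/70 = 0.9286
Odds_B = 43/49 = 0.8776
OR = Odds_A / Odds_B = 0.9286 / 0.8776
Exactly, OR = (65 * 49) / (70 * 43) = 3185 / 3010
OR = 1.0581

1.0581


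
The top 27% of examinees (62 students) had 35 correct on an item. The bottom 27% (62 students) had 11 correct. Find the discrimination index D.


p_upper = 35/62 = 0.5645
p_lower = 11/62 = 0.1774
D = 0.5645 - 0.1774 = 0.3871

0.3871


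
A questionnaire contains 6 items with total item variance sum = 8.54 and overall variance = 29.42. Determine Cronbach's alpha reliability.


alpha = (k/(k-1)) * (1 - sum(si^2)/s_total^2)
= (6/5) * (1 - 8.54/29.42)
alpha = 0.8517

0.8517


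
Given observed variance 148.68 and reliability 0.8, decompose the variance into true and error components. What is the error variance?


var_true = rxx * var_obs = 0.8 * 148.68 = 118.944
var_error = var_obs - var_true
var_error = 148.68 - 118.944
var_error = 29.736

29.736


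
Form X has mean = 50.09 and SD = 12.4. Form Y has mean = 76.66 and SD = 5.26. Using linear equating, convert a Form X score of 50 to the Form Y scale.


slope = SD_Y / SD_X = 5.26 / 12.4 ~ 0.4242
intercept = mean_Y - slope * mean_X = 76.66 - (5.26 / 12.4) * 50.09 ~ 55.4121
Y = slope * X + intercept. To avoid rounding drift from the rounded slope/intercept, evaluate the equivalent form Y = mean_Y + SD_Y * (X - mean_X) / SD_X at full precision:
Y = 76.66 + 5.26 * (50 - 50.09) / 12.4
Y = 76.66 - 5.26 * 0.09 / 12.4
Y = 76.66 - 0.4734 / 12.4
Y = 76.66 - 0.0382
Y = 76.6218

76.6218


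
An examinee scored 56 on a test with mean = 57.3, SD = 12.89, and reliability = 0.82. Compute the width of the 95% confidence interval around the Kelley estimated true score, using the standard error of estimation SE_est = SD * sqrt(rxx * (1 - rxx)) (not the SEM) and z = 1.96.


True score estimate = 0.82*56 + 0.18*57.3 = 56.234
SE_est = SD * sqrt(rxx * (1 - rxx)) = 12.89 * sqrt(0.82 * 0.18) = 12.89 * sqrt(0.1476) = 4.952176
CI = T_est +/- z * SE_est, so width = 2 * z * SE_est = 2 * 1.96 * 4.952176
Width = 19.4125

19.4125


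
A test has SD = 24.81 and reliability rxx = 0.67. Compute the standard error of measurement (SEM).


SEM = SD * sqrt(1 - rxx)
SEM = 24.81 * sqrt(1 - 0.67)
SEM = 24.81 * sqrt(0.33) = 24.81 * 0.574456
SEM = 14.2523

14.2523


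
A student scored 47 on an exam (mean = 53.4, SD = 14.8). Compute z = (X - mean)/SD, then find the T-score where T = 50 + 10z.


z = (X - mean) / SD = (47 - 53.4) / 14.8
z = -6.4 / 14.8
z = -0.4324
T-score = T = 50 + 10z
Carry z at full precision (z = -6.4 / 14.8) into the conversion:
T-score = 50 + 10 * (-6.4 / 14.8) = 50 + -64 / 14.8
T-score = 50 + -4.3243
T-score = 45.6757

45.6757


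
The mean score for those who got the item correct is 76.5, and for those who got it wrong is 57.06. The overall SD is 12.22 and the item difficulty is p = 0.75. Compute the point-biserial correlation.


q = 1 - p = 0.25
rpb = ((M1 - M0) / SD) * sqrt(p * q)
rpb = ((76.5 - 57.06) / 12.22) * sqrt(0.75 * 0.25)
rpb = 0.6889

0.6889


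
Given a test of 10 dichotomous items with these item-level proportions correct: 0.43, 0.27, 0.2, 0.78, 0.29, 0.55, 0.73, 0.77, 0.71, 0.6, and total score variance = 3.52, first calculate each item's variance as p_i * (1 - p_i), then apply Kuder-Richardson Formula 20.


For each item, compute p_i * q_i:
  Item 1: 0.43 * 0.57 = 0.2451
  Item 2: 0.27 * 0.73 = 0.1971
  Item 3: 0.2 * 0.8 = 0.16
  Item 4: 0.78 * 0.22 = 0.1716
  Item 5: 0.29 * 0.71 = 0.2059
  Item 6: 0.55 * 0.45 = 0.2475
  Item 7: 0.73 * 0.27 = 0.1971
  Item 8: 0.77 * 0.23 = 0.1771
  Item 9: 0.71 * 0.29 = 0.2059
  Item 10: 0.6 * 0.4 = 0.24
Sum(p_i * q_i) = 0.2451 + 0.1971 + 0.16 + 0.1716 + 0.2059 + 0.2475 + 0.1971 + 0.1771 + 0.2059 + 0.24 = 2.0473
KR-20 = (k/(k-1)) * (1 - Sum(p_i*q_i) / Var_total)
= (10/9) * (1 - 2.0473/3.52)
= 1.1111 * 0.4184
KR-20 = 0.4649

0.4649


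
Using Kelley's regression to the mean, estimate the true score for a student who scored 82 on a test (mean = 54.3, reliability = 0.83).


T_est = rxx * X + (1 - rxx) * mean
T_est = 0.83 * 82 + 0.17 * 54.3
T_est = 68.06 + 9.231
T_est = 77.291

77.291


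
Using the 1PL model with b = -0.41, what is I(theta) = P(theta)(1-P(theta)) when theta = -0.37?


P = 1/(1+exp(-(-0.37--0.41))) = 0.51
I = P*(1-P) = 0.51 * 0.49
I = 0.2499

0.2499


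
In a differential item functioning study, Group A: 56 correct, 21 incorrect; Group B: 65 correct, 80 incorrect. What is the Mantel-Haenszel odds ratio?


Odds_A = 56/21 = 2.6667
Odds_B = 65/80 = 0.8125
OR = Odds_A / Odds_B = 2.6667 / 0.8125
Exactly, OR = (56 * 80) / (21 * 65) = 4480 / 1365
OR = 3.2821

3.2821


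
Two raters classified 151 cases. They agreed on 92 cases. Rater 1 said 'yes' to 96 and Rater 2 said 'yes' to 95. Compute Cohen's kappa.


P_o = 92/151 = 0.609272
P_e = (96*95 + 55*56) / 22801 = 0.535064
kappa = (P_o - P_e) / (1 - P_e)
kappa = (0.609272 - 0.535064) / (1 - 0.535064)
kappa = 0.1596

0.1596


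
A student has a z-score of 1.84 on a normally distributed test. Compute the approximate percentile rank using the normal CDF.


CDF(z) = 0.5 * (1 + erf(z/sqrt(2)))
erf(1.3011) = 0.9342
CDF = 0.9671
Percentile rank = 0.9671 * 100 = 96.71

96.71


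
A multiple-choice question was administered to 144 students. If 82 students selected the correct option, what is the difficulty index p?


Item difficulty p = number correct / total examinees
p = 82 / 144
p = 0.5694

0.5694


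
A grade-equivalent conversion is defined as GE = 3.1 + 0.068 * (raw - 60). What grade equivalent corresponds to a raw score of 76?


raw - median = 76 - 60 = 16
slope * diff = 0.068 * 16 = 1.088
GE = 3.1 + 1.088
GE = 4.188

4.188


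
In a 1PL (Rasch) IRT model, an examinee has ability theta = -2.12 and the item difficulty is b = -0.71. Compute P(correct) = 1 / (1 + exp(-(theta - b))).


theta - b = -2.12 - -0.71 = -1.41
exp(-(theta - b)) = exp(1.41) = 4.096
P = 1 / (1 + 4.096)
P = 0.1962

0.1962


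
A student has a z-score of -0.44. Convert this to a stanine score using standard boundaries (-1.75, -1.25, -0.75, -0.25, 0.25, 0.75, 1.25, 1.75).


Stanine boundaries: [-1.75, -1.25, -0.75, -0.25, 0.25, 0.75, 1.25, 1.75]
z = -0.44
Check each boundary:
  z >= -1.75 -> could be stanine 2
  z >= -1.25 -> could be stanine 3
  z >= -0.75 -> could be stanine 4
  z < -0.25
  z < 0.25
  z < 0.75
  z < 1.25
  z < 1.75
Highest qualifying boundary gives stanine = 4

4


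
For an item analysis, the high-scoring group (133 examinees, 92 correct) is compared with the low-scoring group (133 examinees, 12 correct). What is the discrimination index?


p_upper = 92/133 = 0.6917
p_lower = 12/133 = 0.0902
D = 0.6917 - 0.0902 = 0.6015

0.6015


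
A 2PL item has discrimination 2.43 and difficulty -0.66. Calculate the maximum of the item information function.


For 2PL, max info at theta = b = -0.66
I_max = a^2 / 4 = 2.43^2 / 4
= 5.9049 / 4
I_max = 1.4762

1.4762


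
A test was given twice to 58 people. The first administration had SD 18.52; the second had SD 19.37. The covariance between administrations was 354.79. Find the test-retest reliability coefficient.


r = cov(X,Y) / (SD_X * SD_Y)
r = 354.79 / (18.52 * 19.37)
r = 354.79 / 358.7324
r = 0.989

0.989


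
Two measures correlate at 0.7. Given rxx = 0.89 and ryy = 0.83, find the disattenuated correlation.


r_corrected = rxy / sqrt(rxx * ryy)
= 0.7 / sqrt(0.89 * 0.83)
= 0.7 / sqrt(0.7387)
= 0.7 / 0.859477
r_corrected = 0.8144

0.8144


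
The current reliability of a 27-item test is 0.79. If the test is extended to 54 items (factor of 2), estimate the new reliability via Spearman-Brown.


r_new = (n * rxx) / (1 + (n-1) * rxx)
r_new = (2 * 0.79) / (1 + 1 * 0.79)
r_new = 1.58 / 1.79
r_new = 0.8827

0.8827


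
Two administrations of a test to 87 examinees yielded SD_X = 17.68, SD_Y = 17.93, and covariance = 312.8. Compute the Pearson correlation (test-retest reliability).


r = cov(X,Y) / (SD_X * SD_Y)
r = 312.8 / (17.68 * 17.93)
r = 312.8 / 317.0024
r = 0.9867

0.9867


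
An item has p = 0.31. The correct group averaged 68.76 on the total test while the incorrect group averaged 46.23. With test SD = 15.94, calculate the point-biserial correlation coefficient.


q = 1 - p = 0.69
rpb = ((M1 - M0) / SD) * sqrt(p * q)
rpb = ((68.76 - 46.23) / 15.94) * sqrt(0.31 * 0.69)
rpb = 0.6537

0.6537


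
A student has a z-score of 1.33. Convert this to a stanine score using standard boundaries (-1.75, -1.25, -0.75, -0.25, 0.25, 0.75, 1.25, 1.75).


Stanine boundaries: [-1.75, -1.25, -0.75, -0.25, 0.25, 0.75, 1.25, 1.75]
z = 1.33
Check each boundary:
  z >= -1.75 -> could be stanine 2
  z >= -1.25 -> could be stanine 3
  z >= -0.75 -> could be stanine 4
  z >= -0.25 -> could be stanine 5
  z >= 0.25 -> could be stanine 6
  z >= 0.75 -> could be stanine 7
  z >= 1.25 -> could be stanine 8
  z < 1.75
Highest qualifying boundary gives stanine = 8

8


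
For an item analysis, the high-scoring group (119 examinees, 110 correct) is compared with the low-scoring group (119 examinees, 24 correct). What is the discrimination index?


p_upper = 110/119 = 0.9244
p_lower = 24/119 = 0.2017
D = 0.9244 - 0.2017 = 0.7227

0.7227


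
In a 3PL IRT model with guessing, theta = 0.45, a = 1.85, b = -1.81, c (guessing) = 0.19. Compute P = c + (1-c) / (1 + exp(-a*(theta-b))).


logit = 1.85*(0.45 - -1.81) = 4.181
P* = 1/(1 + exp(-4.181)) = 0.9849
P = 0.19 + (1 - 0.19) * 0.9849
P = 0.9878

0.9878


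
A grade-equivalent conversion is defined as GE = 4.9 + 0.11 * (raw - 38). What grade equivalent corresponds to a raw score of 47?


raw - median = 47 - 38 = 9
slope * diff = 0.11 * 9 = 0.99
GE = 4.9 + 0.99
GE = 5.89

5.89


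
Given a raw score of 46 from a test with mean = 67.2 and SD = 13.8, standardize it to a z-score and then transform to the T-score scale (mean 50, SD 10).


z = (X - mean) / SD = (46 - 67.2) / 13.8
z = -21.2 / 13.8
z = -1.5362
T-score = T = 50 + 10z
Carry z at full precision (z = -21.2 / 13.8) into the conversion:
T-score = 50 + 10 * (-21.2 / 13.8) = 50 + -212 / 13.8
T-score = 50 + -15.3623
T-score = 34.6377

34.6377


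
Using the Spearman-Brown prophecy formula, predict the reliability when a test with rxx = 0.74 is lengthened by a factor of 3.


r_new = (n * rxx) / (1 + (n-1) * rxx)
r_new = (3 * 0.74) / (1 + 2 * 0.74)
r_new = 2.22 / 2.48
r_new = 0.8952

0.8952


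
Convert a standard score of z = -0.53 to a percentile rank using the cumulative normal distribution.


CDF(z) = 0.5 * (1 + erf(z/sqrt(2)))
erf(-0.3748) = -0.4039
CDF = 0.2981
Percentile rank = 0.2981 * 100 = 29.81

29.81


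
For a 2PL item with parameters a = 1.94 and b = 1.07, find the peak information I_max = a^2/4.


For 2PL, max info at theta = b = 1.07
I_max = a^2 / 4 = 1.94^2 / 4
= 3.7636 / 4
I_max = 0.9409

0.9409


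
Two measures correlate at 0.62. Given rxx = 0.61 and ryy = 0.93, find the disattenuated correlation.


r_corrected = rxy / sqrt(rxx * ryy)
= 0.62 / sqrt(0.61 * 0.93)
= 0.62 / sqrt(0.5673)
= 0.62 / 0.753193
r_corrected = 0.8232

0.8232


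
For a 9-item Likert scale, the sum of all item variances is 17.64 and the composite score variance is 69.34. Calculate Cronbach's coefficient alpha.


alpha = (k/(k-1)) * (1 - sum(si^2)/s_total^2)
= (9/8) * (1 - 17.64/69.34)
alpha = 0.8388

0.8388


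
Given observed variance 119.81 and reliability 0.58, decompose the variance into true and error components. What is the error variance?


var_true = rxx * var_obs = 0.58 * 119.81 = 69.4898
var_error = var_obs - var_true
var_error = 119.81 - 69.4898
var_error = 50.3202

50.3202


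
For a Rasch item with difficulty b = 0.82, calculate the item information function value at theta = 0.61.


P = 1/(1+exp(-(0.61-0.82))) = 0.4477
I = P*(1-P) = 0.4477 * 0.5523
I = 0.2473

0.2473


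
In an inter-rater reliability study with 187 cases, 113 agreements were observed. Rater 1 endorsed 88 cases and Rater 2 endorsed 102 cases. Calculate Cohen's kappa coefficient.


P_o = 113/187 = 0.604278
P_e = (88*102 + 99*85) / 34969 = 0.497326
kappa = (P_o - P_e) / (1 - P_e)
kappa = (0.604278 - 0.497326) / (1 - 0.497326)
kappa = 0.2128

0.2128


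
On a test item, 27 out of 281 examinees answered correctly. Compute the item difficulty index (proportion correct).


Item difficulty p = number correct / total examinees
p = 27 / 281
p = 0.0961

0.0961


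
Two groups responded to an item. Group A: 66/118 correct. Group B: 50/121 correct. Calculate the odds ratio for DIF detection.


Odds_A = 66/52 = 1.2692
Odds_B = 50/71 = 0.7042
OR = Odds_A / Odds_B = 1.2692 / 0.7042
Exactly, OR = (66 * 71) / (52 * 50) = 4686 / 2600
OR = 1.8023

1.8023


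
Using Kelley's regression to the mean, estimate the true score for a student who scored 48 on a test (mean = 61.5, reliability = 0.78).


T_est = rxx * X + (1 - rxx) * mean
T_est = 0.78 * 48 + 0.22 * 61.5
T_est = 37.44 + 13.53
T_est = 50.97

50.97


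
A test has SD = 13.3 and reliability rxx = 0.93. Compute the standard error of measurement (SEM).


SEM = SD * sqrt(1 - rxx)
SEM = 13.3 * sqrt(1 - 0.93)
SEM = 13.3 * sqrt(0.07) = 13.3 * 0.264575
SEM = 3.5188

3.5188


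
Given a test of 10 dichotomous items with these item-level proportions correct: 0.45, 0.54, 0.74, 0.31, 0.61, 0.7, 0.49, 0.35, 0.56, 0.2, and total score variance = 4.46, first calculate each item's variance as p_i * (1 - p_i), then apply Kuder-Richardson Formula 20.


For each item, compute p_i * q_i:
  Item 1: 0.45 * 0.55 = 0.2475
  Item 2: 0.54 * 0.46 = 0.2484
  Item 3: 0.74 * 0.26 = 0.1924
  Item 4: 0.31 * 0.69 = 0.2139
  Item 5: 0.61 * 0.39 = 0.2379
  Item 6: 0.7 * 0.3 = 0.21
  Item 7: 0.49 * 0.51 = 0.2499
  Item 8: 0.35 * 0.65 = 0.2275
  Item 9: 0.56 * 0.44 = 0.2464
  Item 10: 0.2 * 0.8 = 0.16
Sum(p_i * q_i) = 0.2475 + 0.2484 + 0.1924 + 0.2139 + 0.2379 + 0.21 + 0.2499 + 0.2275 + 0.2464 + 0.16 = 2.2339
KR-20 = (k/(k-1)) * (1 - Sum(p_i*q_i) / Var_total)
= (10/9) * (1 - 2.2339/4.46)
= 1.1111 * 0.4991
KR-20 = 0.5546

0.5546


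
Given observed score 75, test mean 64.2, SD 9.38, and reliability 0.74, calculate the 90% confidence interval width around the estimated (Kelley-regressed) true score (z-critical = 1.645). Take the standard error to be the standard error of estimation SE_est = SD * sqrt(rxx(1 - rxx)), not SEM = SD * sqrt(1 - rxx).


True score estimate = 0.74*75 + 0.26*64.2 = 72.192
SE_est = SD * sqrt(rxx * (1 - rxx)) = 9.38 * sqrt(0.74 * 0.26) = 9.38 * sqrt(0.1924) = 4.114389
CI = T_est +/- z * SE_est, so width = 2 * z * SE_est = 2 * 1.645 * 4.114389
Width = 13.5363

13.5363


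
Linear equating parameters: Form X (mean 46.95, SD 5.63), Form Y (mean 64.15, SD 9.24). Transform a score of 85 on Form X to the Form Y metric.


slope = SD_Y / SD_X = 9.24 / 5.63 ~ 1.6412
intercept = mean_Y - slope * mean_X = 64.15 - (9.24 / 5.63) * 46.95 ~ -12.9047
Y = slope * X + intercept. To avoid rounding drift from the rounded slope/intercept, evaluate the equivalent form Y = mean_Y + SD_Y * (X - mean_X) / SD_X at full precision:
Y = 64.15 + 9.24 * (85 - 46.95) / 5.63
Y = 64.15 + 9.24 * 38.05 / 5.63
Y = 64.15 + 351.582 / 5.63
Y = 64.15 + 62.448
Y = 126.598

126.598


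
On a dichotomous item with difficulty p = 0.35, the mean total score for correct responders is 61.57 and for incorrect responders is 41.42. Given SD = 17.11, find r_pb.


q = 1 - p = 0.65
rpb = ((M1 - M0) / SD) * sqrt(p * q)
rpb = ((61.57 - 41.42) / 17.11) * sqrt(0.35 * 0.65)
rpb = 0.5617

0.5617


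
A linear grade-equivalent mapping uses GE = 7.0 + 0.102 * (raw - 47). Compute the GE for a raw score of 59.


raw - median = 59 - 47 = 12
slope * diff = 0.102 * 12 = 1.224
GE = 7.0 + 1.224
GE = 8.224

8.224


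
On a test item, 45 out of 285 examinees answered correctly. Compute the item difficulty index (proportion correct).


Item difficulty p = number correct / total examinees
p = 45 / 285
p = 0.1579

0.1579


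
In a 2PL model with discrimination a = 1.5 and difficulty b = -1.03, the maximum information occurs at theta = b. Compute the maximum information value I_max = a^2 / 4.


For 2PL, max info at theta = b = -1.03
I_max = a^2 / 4 = 1.5^2 / 4
= 2.25 / 4
I_max = 0.5625

0.5625


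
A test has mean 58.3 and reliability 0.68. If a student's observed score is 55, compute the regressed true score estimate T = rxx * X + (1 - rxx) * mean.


T_est = rxx * X + (1 - rxx) * mean
T_est = 0.68 * 55 + 0.32 * 58.3
T_est = 37.4 + 18.656
T_est = 56.056

56.056


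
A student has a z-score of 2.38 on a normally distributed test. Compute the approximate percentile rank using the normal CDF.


CDF(z) = 0.5 * (1 + erf(z/sqrt(2)))
erf(1.6829) = 0.9827
CDF = 0.9913
Percentile rank = 0.9913 * 100 = 99.13

99.13


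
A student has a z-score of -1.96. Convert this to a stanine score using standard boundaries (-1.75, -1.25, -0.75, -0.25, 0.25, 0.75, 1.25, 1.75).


Stanine boundaries: [-1.75, -1.25, -0.75, -0.25, 0.25, 0.75, 1.25, 1.75]
z = -1.96
Check each boundary:
  z < -1.75
  z < -1.25
  z < -0.75
  z < -0.25
  z < 0.25
  z < 0.75
  z < 1.25
  z < 1.75
Highest qualifying boundary gives stanine = 1

1


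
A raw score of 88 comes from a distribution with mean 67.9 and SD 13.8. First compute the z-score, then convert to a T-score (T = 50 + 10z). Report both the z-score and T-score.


z = (X - mean) / SD = (88 - 67.9) / 13.8
z = 20.1 / 13.8
z = 1.4565
T-score = T = 50 + 10z
Carry z at full precision (z = 20.1 / 13.8) into the conversion:
T-score = 50 + 10 * (20.1 / 13.8) = 50 + 201 / 13.8
T-score = 50 + 14.5652
T-score = 64.5652

64.5652


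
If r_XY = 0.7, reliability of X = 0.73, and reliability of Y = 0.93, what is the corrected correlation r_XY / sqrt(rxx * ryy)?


r_corrected = rxy / sqrt(rxx * ryy)
= 0.7 / sqrt(0.73 * 0.93)
= 0.7 / sqrt(0.6789)
= 0.7 / 0.823954
r_corrected = 0.8496

0.8496


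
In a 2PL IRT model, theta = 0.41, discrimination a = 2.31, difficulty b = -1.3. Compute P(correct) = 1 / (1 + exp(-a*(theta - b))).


a*(theta - b) = 2.31 * (0.41 - -1.3) = 3.9501
exp(-3.9501) = 0.0193
P = 1 / (1 + 0.0193)
P = 0.9811

0.9811


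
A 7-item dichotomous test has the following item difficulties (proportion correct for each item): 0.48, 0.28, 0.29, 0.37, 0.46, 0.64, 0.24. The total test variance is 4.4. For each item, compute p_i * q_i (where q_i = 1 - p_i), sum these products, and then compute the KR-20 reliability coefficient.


For each item, compute p_i * q_i:
  Item 1: 0.48 * 0.52 = 0.2496
  Item 2: 0.28 * 0.72 = 0.2016
  Item 3: 0.29 * 0.71 = 0.2059
  Item 4: 0.37 * 0.63 = 0.2331
  Item 5: 0.46 * 0.54 = 0.2484
  Item 6: 0.64 * 0.36 = 0.2304
  Item 7: 0.24 * 0.76 = 0.1824
Sum(p_i * q_i) = 0.2496 + 0.2016 + 0.2059 + 0.2331 + 0.2484 + 0.2304 + 0.1824 = 1.5514
KR-20 = (k/(k-1)) * (1 - Sum(p_i*q_i) / Var_total)
= (7/6) * (1 - 1.5514/4.4)
= 1.1667 * 0.6474
KR-20 = 0.7553

0.7553


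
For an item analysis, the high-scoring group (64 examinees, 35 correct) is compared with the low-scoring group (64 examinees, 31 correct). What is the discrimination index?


p_upper = 35/64 = 0.5469
p_lower = 31/64 = 0.4844
D = 0.5469 - 0.4844 = 0.0625

0.0625


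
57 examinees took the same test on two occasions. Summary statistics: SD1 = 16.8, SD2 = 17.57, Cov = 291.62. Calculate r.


r = cov(X,Y) / (SD_X * SD_Y)
r = 291.62 / (16.8 * 17.57)
r = 291.62 / 295.176
r = 0.988

0.988


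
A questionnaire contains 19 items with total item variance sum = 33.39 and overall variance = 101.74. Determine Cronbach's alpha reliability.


alpha = (k/(k-1)) * (1 - sum(si^2)/s_total^2)
= (19/18) * (1 - 33.39/101.74)
alpha = 0.7091

0.7091


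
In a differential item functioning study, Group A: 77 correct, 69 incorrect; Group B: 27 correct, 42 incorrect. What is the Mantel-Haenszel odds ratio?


Odds_A = 77/69 = 1.1159
Odds_B = 27/42 = 0.6429
OR = Odds_A / Odds_B = 1.1159 / 0.6429
Exactly, OR = (77 * 42) / (69 * 27) = 3234 / 1863
OR = 1.7359

1.7359


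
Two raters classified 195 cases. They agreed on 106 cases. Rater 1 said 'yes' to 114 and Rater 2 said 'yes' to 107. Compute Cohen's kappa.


P_o = 106/195 = 0.54359
P_e = (114*107 + 81*88) / 38025 = 0.508245
kappa = (P_o - P_e) / (1 - P_e)
kappa = (0.54359 - 0.508245) / (1 - 0.508245)
kappa = 0.0719

0.0719


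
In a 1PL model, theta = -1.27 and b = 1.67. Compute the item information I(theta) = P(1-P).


P = 1/(1+exp(-(-1.27-1.67))) = 0.0502
I = P*(1-P) = 0.0502 * 0.9498
I = 0.0477

0.0477


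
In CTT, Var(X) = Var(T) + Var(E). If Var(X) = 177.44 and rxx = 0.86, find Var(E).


var_true = rxx * var_obs = 0.86 * 177.44 = 152.5984
var_error = var_obs - var_true
var_error = 177.44 - 152.5984
var_error = 24.8416

24.8416


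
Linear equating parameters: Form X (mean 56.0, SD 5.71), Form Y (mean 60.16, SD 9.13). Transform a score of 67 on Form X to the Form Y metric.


slope = SD_Y / SD_X = 9.13 / 5.71 ~ 1.5989
intercept = mean_Y - slope * mean_X = 60.16 - (9.13 / 5.71) * 56.0 ~ -29.3812
Y = slope * X + intercept. To avoid rounding drift from the rounded slope/intercept, evaluate the equivalent form Y = mean_Y + SD_Y * (X - mean_X) / SD_X at full precision:
Y = 60.16 + 9.13 * (67 - 56.0) / 5.71
Y = 60.16 + 9.13 * 11.0 / 5.71
Y = 60.16 + 100.43 / 5.71
Y = 60.16 + 17.5884
Y = 77.7484

77.7484


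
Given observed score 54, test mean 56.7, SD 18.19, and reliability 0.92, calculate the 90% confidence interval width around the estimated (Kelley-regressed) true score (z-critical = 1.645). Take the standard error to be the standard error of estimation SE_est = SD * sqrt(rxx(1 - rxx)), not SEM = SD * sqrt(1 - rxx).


True score estimate = 0.92*54 + 0.08*56.7 = 54.216
SE_est = SD * sqrt(rxx * (1 - rxx)) = 18.19 * sqrt(0.92 * 0.08) = 18.19 * sqrt(0.0736) = 4.934823
CI = T_est +/- z * SE_est, so width = 2 * z * SE_est = 2 * 1.645 * 4.934823
Width = 16.2356

16.2356


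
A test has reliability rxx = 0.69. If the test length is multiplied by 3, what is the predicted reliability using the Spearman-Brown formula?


r_new = (n * rxx) / (1 + (n-1) * rxx)
r_new = (3 * 0.69) / (1 + 2 * 0.69)
r_new = 2.07 / 2.38
r_new = 0.8697

0.8697


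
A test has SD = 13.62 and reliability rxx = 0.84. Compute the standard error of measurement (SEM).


SEM = SD * sqrt(1 - rxx)
SEM = 13.62 * sqrt(1 - 0.84)
SEM = 13.62 * sqrt(0.16) = 13.62 * 0.4
SEM = 5.448

5.448


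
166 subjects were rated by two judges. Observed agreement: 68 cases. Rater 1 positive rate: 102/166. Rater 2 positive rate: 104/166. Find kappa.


P_o = 68/166 = 0.409639
P_e = (102*104 + 64*62) / 27556 = 0.528959
kappa = (P_o - P_e) / (1 - P_e)
kappa = (0.409639 - 0.528959) / (1 - 0.528959)
kappa = -0.2533

-0.2533


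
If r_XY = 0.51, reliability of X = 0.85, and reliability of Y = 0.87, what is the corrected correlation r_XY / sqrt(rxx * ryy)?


r_corrected = rxy / sqrt(rxx * ryy)
= 0.51 / sqrt(0.85 * 0.87)
= 0.51 / sqrt(0.7395)
= 0.51 / 0.859942
r_corrected = 0.5931

0.5931


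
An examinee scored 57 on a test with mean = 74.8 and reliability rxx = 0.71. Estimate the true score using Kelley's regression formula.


T_est = rxx * X + (1 - rxx) * mean
T_est = 0.71 * 57 + 0.29 * 74.8
T_est = 40.47 + 21.692
T_est = 62.162

62.162


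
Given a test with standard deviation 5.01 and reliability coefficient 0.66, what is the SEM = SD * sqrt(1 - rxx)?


SEM = SD * sqrt(1 - rxx)
SEM = 5.01 * sqrt(1 - 0.66)
SEM = 5.01 * sqrt(0.34) = 5.01 * 0.583095
SEM = 2.9213

2.9213


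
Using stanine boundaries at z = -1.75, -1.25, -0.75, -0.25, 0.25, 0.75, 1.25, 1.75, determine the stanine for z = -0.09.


Stanine boundaries: [-1.75, -1.25, -0.75, -0.25, 0.25, 0.75, 1.25, 1.75]
z = -0.09
Check each boundary:
  z >= -1.75 -> could be stanine 2
  z >= -1.25 -> could be stanine 3
  z >= -0.75 -> could be stanine 4
  z >= -0.25 -> could be stanine 5
  z < 0.25
  z < 0.75
  z < 1.25
  z < 1.75
Highest qualifying boundary gives stanine = 5

5


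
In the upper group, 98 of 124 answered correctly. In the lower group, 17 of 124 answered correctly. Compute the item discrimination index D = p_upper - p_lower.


p_upper = 98/124 = 0.7903
p_lower = 17/124 = 0.1371
D = 0.7903 - 0.1371 = 0.6532

0.6532


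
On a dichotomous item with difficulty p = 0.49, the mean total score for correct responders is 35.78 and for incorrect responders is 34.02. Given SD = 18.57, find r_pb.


q = 1 - p = 0.51
rpb = ((M1 - M0) / SD) * sqrt(p * q)
rpb = ((35.78 - 34.02) / 18.57) * sqrt(0.49 * 0.51)
rpb = 0.0474

0.0474
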